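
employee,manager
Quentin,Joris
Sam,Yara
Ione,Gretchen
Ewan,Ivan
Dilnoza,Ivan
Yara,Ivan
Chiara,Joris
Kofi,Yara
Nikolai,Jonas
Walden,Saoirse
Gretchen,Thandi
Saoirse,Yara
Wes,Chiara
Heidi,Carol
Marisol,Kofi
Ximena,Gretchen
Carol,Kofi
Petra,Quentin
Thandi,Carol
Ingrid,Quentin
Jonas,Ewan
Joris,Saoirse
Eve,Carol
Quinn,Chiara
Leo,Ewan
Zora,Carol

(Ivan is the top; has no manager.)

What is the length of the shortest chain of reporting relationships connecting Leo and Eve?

Leo is 2 levels below Ivan, and Eve is 4 levels below Ivan (their lowest common manager). The shortest path runs up from Leo to Ivan and back down to Eve: 2 + 4 = 6 links.

6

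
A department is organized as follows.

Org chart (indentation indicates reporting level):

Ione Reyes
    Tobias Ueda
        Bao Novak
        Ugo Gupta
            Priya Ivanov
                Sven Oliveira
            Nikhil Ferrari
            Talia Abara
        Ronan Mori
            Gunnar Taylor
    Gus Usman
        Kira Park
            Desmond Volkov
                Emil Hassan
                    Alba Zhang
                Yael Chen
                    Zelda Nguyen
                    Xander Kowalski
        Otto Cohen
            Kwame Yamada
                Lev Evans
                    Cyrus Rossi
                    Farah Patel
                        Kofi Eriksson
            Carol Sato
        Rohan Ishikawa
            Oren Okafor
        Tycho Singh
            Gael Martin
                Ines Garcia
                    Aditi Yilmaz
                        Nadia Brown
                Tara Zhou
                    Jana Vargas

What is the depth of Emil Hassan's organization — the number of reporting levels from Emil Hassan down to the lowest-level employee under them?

The longest chain under Emil Hassan runs Emil Hassan → Alba Zhang, which is 1 level below Emil Hassan.

1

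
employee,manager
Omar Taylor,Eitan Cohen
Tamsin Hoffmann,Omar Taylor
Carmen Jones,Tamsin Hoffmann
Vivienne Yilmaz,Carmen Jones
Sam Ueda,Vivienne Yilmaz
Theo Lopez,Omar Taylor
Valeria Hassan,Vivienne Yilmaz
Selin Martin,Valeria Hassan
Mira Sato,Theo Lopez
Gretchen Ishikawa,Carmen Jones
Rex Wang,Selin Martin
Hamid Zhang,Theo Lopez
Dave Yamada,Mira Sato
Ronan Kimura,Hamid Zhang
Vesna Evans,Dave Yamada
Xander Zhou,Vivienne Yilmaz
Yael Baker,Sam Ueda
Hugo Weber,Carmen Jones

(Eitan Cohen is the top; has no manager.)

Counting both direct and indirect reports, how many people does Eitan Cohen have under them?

18

Eitan Cohen directly manages Omar Taylor. Under Omar Taylor: Theo Lopez, Hamid Zhang, Ronan Kimura, Mira Sato, Dave Yamada, Vesna Evans, Tamsin Hoffmann, Carmen Jones, Hugo Weber, Gretchen Ishikawa, Vivienne Yilmaz, Xander Zhou, Valeria Hassan, Selin Martin, Rex Wang, Sam Ueda, Yael Baker (17). That's 18 in total.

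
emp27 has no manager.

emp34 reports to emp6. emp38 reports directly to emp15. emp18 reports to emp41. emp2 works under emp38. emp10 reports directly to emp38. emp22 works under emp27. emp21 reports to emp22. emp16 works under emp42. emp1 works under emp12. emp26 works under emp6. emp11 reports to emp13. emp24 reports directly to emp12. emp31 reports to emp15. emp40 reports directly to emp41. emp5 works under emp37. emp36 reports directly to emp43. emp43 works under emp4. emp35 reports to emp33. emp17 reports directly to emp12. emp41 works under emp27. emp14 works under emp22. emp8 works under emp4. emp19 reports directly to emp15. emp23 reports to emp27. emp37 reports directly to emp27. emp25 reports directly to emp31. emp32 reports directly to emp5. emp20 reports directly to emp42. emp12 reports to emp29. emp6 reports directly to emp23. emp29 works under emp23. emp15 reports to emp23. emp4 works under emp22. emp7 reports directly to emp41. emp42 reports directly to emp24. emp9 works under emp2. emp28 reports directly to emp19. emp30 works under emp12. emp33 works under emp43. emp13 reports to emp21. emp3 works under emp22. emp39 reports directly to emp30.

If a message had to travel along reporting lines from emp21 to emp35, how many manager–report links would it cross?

emp21 is 1 level below emp22, and emp35 is 4 levels below emp22 (their lowest common manager). The shortest path runs up from emp21 to emp22 and back down to emp35: 1 + 4 = 5 links.

5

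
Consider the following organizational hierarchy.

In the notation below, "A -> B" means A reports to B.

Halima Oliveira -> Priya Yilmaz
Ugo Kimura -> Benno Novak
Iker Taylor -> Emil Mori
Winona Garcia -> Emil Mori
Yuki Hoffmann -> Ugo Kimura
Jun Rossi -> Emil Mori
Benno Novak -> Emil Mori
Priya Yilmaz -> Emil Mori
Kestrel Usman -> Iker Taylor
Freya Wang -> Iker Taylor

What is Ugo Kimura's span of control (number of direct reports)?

1

Ugo Kimura directly manages Yuki Hoffmann. That is 1 direct report.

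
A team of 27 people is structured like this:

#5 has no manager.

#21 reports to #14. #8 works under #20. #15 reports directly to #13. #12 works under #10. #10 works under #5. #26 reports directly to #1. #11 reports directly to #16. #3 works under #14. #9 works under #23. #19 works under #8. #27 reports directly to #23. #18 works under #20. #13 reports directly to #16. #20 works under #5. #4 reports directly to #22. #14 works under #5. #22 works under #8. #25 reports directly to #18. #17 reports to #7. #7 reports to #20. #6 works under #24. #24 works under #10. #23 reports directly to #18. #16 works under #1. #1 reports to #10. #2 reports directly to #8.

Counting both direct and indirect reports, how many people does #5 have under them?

#5 directly manages #10, #20, #14. Under #10: #12, #1, #26, #16, #11, #13, #15, #24, #6 (9). Under #20: #7, #17, #8, #2, #19, #22, #4, #18, #23, #9, #27, #25 (12). Under #14: #21, #3 (2). So #5's organization is 3 direct reports plus everyone under them: 10 + 13 + 3 = 26.

26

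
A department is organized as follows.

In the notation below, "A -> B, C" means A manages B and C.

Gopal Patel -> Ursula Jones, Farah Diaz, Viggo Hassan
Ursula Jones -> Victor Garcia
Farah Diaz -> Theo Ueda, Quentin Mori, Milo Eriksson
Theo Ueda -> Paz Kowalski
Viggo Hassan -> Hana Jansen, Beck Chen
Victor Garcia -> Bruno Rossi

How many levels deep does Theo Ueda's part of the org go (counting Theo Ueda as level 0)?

The longest chain under Theo Ueda runs Theo Ueda → Paz Kowalski, which is 1 level below Theo Ueda.

1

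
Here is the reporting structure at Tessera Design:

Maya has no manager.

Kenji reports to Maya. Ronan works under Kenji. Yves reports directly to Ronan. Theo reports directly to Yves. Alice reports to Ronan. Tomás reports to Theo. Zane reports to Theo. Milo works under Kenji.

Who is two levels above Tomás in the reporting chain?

Tomás reports to Theo, and Theo reports to Yves. So Tomás's skip-level manager is Yves.

Yves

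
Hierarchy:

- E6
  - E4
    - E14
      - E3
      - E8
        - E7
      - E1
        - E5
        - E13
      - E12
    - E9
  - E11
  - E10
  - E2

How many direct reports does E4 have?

2

E4 directly manages E14, E9. That is 2 direct reports.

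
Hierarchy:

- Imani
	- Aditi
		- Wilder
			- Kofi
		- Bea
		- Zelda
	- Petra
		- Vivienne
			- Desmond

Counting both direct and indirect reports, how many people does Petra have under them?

Petra directly manages Vivienne. Under Vivienne: Desmond (1). That's 2 in total.

2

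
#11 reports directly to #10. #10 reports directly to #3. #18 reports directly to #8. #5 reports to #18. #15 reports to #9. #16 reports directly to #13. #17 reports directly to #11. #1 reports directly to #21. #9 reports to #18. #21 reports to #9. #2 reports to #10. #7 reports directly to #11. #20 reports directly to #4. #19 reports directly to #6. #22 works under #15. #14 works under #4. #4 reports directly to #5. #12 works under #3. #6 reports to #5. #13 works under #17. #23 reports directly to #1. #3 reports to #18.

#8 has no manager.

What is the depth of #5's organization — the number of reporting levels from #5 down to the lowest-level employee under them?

The longest chain under #5 runs #5 → #6 → #19, which is 2 levels below #5.

2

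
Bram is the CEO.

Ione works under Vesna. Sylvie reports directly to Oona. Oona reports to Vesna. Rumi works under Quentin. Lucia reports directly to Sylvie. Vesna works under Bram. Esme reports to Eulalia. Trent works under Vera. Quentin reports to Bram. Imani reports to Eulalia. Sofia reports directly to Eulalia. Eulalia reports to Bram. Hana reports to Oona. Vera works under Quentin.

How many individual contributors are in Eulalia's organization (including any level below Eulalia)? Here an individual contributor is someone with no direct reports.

3

The people in Eulalia's organization with no one reporting to them are Imani, Esme, Sofia. That is 3.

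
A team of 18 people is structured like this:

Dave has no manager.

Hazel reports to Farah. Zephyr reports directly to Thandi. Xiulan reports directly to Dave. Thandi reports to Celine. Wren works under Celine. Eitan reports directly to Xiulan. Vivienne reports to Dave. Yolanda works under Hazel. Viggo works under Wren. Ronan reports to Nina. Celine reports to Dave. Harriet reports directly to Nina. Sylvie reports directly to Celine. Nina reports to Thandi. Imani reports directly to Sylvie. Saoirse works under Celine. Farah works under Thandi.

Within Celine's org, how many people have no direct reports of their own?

The people in Celine's organization with no one reporting to them are Saoirse, Imani, Viggo, Zephyr, Harriet, Ronan, Yolanda. That is 7.

7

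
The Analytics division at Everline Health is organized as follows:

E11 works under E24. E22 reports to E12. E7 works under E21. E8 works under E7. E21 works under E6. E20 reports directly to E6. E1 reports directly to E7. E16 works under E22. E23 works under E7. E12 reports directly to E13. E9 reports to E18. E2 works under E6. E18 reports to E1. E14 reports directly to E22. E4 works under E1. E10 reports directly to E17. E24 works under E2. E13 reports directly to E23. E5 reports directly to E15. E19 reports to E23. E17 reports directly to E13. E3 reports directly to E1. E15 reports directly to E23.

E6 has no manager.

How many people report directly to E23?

E23 directly manages E15, E13, E19. That is 3 direct reports.

3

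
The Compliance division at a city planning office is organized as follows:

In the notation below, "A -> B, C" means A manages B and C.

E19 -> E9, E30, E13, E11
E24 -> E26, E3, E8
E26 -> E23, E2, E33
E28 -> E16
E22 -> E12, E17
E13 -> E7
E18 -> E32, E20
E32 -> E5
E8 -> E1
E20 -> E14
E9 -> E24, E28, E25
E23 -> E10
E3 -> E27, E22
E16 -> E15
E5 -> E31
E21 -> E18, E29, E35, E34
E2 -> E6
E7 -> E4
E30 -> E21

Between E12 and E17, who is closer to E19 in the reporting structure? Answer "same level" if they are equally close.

Both E12 and E17 are 5 levels below E19.

same level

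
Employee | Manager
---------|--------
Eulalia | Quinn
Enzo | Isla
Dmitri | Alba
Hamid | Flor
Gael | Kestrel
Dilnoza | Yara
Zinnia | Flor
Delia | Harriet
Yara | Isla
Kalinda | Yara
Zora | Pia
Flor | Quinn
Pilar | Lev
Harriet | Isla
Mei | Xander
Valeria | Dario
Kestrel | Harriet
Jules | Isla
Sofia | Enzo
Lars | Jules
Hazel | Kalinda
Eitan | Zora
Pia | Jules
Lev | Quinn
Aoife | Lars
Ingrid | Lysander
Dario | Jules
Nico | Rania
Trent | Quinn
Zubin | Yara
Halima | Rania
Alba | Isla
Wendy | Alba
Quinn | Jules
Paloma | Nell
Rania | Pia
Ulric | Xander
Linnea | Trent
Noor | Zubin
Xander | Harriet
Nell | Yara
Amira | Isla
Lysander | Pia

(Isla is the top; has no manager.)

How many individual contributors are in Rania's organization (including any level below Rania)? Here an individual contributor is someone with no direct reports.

The people in Rania's organization with no one reporting to them are Halima, Nico. That is 2.

2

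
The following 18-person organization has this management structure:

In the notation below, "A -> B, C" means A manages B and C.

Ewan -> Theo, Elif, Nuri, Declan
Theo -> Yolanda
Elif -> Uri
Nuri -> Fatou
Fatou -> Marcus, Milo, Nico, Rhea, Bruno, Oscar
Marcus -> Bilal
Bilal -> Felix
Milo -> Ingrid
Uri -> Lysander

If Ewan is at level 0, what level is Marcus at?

3

Chain from Marcus up to Ewan: Marcus → Fatou → Nuri → Ewan. That is 3 steps up, so Marcus is 3 levels below Ewan.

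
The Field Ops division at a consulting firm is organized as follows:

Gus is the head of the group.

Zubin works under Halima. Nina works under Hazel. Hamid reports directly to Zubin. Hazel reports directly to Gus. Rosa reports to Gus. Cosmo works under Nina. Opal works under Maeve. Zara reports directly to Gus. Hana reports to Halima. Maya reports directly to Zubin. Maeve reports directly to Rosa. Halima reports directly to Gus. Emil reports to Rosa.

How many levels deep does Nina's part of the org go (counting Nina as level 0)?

1

The longest chain under Nina runs Nina → Cosmo, which is 1 level below Nina.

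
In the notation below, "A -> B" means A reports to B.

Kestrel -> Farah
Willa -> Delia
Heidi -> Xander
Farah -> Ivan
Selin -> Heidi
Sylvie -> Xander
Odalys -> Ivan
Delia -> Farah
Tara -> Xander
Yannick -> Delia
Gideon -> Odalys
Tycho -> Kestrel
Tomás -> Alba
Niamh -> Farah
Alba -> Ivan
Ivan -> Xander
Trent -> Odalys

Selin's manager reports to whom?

Selin reports to Heidi, and Heidi reports to Xander. So Selin's skip-level manager is Xander.

Xander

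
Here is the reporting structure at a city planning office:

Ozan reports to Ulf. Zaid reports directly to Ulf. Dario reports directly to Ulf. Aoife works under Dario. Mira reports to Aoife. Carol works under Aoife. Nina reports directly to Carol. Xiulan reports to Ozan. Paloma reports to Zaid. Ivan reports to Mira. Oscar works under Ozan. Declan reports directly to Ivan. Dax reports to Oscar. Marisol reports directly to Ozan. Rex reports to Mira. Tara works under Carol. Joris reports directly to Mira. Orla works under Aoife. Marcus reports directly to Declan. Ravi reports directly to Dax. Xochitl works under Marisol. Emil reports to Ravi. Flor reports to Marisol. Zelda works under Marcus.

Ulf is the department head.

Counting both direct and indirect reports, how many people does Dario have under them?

Dario directly manages Aoife. Under Aoife: Orla, Carol, Tara, Nina, Mira, Joris, Rex, Ivan, Declan, Marcus, Zelda (11). That's 12 in total.

12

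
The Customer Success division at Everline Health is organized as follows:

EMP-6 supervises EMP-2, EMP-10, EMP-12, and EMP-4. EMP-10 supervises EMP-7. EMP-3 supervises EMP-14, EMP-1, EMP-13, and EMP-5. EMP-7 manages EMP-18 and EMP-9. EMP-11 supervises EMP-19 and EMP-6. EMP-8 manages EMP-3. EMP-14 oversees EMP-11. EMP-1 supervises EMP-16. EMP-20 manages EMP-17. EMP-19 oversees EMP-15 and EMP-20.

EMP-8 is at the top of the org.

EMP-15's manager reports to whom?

EMP-11

EMP-15 reports to EMP-19, and EMP-19 reports to EMP-11. So EMP-15's skip-level manager is EMP-11.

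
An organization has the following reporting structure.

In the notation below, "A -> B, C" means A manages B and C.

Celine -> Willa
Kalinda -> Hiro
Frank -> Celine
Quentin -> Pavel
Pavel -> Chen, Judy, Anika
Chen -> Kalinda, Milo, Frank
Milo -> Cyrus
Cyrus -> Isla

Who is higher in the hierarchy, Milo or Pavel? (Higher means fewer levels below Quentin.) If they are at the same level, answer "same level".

Milo is 3 levels below Quentin; Pavel is 1. Pavel is higher.

Pavel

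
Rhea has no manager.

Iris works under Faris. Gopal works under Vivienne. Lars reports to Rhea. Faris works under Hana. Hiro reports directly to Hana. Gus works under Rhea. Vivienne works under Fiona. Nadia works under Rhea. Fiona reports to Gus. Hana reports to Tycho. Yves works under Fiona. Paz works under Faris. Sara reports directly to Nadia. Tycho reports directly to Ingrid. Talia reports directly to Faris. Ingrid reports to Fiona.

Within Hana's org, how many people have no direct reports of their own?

The people in Hana's organization with no one reporting to them are Hiro, Talia, Paz, Iris. That is 4.

4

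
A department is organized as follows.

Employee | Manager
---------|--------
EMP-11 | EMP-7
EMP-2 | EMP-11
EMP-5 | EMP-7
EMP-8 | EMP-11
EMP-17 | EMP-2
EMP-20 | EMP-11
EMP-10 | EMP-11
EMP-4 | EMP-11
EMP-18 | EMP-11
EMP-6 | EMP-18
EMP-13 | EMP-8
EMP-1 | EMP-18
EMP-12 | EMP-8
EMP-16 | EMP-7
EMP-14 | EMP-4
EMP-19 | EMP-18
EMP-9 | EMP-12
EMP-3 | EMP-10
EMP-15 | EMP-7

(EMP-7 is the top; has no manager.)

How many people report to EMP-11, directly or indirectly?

EMP-11 directly manages EMP-2, EMP-8, EMP-20, EMP-10, EMP-4, EMP-18. Under EMP-2: EMP-17 (1). Under EMP-8: EMP-12, EMP-9, EMP-13 (3). EMP-20 has no reports. Under EMP-10: EMP-3 (1). Under EMP-4: EMP-14 (1). Under EMP-18: EMP-19, EMP-1, EMP-6 (3). So EMP-11's organization is 6 direct reports plus everyone under them: 2 + 4 + 1 + 2 + 2 + 4 = 15.

15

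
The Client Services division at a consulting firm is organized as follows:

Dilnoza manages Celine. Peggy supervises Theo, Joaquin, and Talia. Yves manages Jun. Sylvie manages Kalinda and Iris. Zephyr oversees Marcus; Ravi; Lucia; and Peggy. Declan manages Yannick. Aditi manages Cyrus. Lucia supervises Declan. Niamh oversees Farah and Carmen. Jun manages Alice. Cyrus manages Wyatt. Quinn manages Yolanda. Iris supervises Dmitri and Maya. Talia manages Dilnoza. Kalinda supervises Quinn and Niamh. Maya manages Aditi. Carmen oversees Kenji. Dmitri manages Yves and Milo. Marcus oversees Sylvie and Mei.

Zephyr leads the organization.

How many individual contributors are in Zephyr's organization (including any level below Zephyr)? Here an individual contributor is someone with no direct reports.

The people in Zephyr's organization with no one reporting to them are Yannick, Ravi, Celine, Theo, Joaquin, Mei, Wyatt, Alice, Milo, Kenji, Farah, Yolanda. That is 12.

12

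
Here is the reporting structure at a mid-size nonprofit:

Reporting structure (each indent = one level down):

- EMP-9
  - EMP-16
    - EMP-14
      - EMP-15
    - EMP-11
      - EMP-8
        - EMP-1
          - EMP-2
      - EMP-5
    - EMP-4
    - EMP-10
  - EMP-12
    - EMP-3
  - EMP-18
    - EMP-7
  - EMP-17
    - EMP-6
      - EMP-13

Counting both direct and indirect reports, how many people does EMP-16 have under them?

EMP-16 directly manages EMP-14, EMP-11, EMP-4, EMP-10. Under EMP-14: EMP-15 (1). Under EMP-11: EMP-5, EMP-8, EMP-1, EMP-2 (4). EMP-4 has no reports. EMP-10 has no reports. So EMP-16's organization is 4 direct reports plus everyone under them: 2 + 5 + 1 + 1 = 9.

9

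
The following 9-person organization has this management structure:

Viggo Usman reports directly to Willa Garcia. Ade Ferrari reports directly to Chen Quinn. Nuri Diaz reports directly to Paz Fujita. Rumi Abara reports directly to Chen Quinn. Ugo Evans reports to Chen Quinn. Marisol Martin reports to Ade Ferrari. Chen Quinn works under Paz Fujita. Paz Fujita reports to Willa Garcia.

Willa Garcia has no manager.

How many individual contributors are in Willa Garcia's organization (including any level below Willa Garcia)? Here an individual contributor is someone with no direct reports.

5

The people in Willa Garcia's organization with no one reporting to them are Viggo Usman, Rumi Abara, Marisol Martin, Ugo Evans, Nuri Diaz. That is 5.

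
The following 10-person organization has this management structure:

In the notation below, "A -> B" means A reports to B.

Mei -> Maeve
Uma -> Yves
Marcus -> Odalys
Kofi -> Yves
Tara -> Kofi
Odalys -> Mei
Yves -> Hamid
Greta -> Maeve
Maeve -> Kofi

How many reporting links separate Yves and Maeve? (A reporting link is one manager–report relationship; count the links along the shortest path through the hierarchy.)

2

Maeve is in Yves's organization: the chain from Maeve up to Yves is Maeve → Kofi → Yves, which is 2 links.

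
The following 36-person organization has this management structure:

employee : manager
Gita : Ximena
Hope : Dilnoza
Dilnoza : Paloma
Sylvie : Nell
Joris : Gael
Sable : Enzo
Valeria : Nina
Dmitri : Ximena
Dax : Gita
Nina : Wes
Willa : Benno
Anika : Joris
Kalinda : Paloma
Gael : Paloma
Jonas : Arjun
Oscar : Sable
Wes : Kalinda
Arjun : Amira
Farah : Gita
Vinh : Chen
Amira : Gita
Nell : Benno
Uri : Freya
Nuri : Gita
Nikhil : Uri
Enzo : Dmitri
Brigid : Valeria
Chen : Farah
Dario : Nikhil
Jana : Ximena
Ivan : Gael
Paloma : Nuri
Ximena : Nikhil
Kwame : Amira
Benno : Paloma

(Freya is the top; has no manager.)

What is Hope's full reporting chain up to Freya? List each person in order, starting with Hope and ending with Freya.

Hope reports to Dilnoza. Dilnoza reports to Paloma. Paloma reports to Nuri. Nuri reports to Gita. Gita reports to Ximena. Ximena reports to Nikhil. Nikhil reports to Uri. Uri reports to Freya. Freya is at the top.

Hope -> Dilnoza -> Paloma -> Nuri -> Gita -> Ximena -> Nikhil -> Uri -> Freya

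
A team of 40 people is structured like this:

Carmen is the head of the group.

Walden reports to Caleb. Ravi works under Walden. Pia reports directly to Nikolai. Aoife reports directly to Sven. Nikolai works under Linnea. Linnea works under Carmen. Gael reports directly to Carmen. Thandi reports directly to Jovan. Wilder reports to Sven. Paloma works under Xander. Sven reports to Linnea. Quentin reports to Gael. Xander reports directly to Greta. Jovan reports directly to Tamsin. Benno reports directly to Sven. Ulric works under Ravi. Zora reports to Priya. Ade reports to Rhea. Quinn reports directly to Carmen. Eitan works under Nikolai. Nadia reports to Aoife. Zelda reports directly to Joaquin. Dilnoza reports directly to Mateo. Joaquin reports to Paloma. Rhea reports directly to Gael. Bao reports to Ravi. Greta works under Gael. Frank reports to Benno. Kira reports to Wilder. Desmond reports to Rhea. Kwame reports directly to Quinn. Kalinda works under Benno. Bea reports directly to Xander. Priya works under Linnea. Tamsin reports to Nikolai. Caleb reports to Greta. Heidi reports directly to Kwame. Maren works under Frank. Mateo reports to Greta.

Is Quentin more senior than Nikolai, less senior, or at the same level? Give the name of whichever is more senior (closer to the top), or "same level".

same level

Both Quentin and Nikolai are 2 levels below Carmen.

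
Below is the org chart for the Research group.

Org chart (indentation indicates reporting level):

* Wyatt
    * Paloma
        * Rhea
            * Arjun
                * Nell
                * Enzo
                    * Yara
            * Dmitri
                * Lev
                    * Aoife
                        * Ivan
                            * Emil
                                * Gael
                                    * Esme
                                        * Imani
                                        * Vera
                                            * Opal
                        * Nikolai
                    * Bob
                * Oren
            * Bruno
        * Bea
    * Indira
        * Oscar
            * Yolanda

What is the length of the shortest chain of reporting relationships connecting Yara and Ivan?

Yara is 3 levels below Rhea, and Ivan is 4 levels below Rhea (their lowest common manager). The shortest path runs up from Yara to Rhea and back down to Ivan: 3 + 4 = 7 links.

7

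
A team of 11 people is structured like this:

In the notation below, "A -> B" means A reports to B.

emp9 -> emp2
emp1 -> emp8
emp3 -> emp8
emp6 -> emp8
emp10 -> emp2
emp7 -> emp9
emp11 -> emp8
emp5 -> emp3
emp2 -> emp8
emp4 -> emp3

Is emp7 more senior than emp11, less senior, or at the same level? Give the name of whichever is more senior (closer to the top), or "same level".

emp7 is 3 levels below emp8; emp11 is 1. emp11 is higher.

emp11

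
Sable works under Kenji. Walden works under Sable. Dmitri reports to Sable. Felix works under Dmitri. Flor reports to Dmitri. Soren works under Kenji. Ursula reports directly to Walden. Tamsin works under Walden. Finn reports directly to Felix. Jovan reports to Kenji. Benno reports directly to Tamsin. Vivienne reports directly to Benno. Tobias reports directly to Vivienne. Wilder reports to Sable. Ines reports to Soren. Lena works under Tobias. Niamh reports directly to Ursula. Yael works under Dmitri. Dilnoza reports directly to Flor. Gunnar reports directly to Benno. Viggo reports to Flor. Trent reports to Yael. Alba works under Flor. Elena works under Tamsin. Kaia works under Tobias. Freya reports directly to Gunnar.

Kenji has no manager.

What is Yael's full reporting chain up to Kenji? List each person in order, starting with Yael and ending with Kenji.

Yael -> Dmitri -> Sable -> Kenji

Yael reports to Dmitri. Dmitri reports to Sable. Sable reports to Kenji. Kenji is at the top.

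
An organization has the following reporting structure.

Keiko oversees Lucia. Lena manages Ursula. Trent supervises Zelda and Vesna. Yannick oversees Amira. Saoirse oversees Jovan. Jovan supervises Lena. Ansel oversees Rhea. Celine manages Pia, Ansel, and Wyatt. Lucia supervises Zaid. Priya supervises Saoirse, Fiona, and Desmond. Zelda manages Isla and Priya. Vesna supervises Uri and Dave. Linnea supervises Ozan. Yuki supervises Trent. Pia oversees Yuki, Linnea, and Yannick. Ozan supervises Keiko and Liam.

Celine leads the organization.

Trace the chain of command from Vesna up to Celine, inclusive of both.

Vesna -> Trent -> Yuki -> Pia -> Celine

Vesna reports to Trent. Trent reports to Yuki. Yuki reports to Pia. Pia reports to Celine. Celine is at the top.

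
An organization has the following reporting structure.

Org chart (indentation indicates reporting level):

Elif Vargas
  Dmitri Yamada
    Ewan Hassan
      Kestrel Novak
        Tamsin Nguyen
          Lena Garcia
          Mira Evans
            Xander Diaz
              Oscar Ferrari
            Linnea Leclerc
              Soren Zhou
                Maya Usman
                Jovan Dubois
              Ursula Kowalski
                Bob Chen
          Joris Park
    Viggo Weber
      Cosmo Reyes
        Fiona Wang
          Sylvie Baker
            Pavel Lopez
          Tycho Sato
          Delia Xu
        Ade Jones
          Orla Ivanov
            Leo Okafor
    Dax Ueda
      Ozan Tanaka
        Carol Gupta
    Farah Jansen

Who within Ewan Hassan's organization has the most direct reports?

Direct-report counts within Ewan Hassan's organization: Ewan Hassan has 1; Kestrel Novak has 1; Tamsin Nguyen has 3; Mira Evans has 2; Linnea Leclerc has 2; Ursula Kowalski has 1; Soren Zhou has 2; Xander Diaz has 1. The largest is 3, held by Tamsin Nguyen.

Tamsin Nguyen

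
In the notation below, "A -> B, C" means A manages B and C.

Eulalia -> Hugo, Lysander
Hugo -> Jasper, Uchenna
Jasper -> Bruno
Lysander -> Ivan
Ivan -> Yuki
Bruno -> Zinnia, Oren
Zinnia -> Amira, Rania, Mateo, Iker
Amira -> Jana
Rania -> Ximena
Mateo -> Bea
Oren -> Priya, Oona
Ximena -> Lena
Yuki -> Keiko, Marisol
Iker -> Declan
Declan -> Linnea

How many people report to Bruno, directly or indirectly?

14

Bruno directly manages Zinnia, Oren. Under Zinnia: Iker, Declan, Linnea, Mateo, Bea, Rania, Ximena, Lena, Amira, Jana (10). Under Oren: Oona, Priya (2). So Bruno's organization is 2 direct reports plus everyone under them: 11 + 3 = 14.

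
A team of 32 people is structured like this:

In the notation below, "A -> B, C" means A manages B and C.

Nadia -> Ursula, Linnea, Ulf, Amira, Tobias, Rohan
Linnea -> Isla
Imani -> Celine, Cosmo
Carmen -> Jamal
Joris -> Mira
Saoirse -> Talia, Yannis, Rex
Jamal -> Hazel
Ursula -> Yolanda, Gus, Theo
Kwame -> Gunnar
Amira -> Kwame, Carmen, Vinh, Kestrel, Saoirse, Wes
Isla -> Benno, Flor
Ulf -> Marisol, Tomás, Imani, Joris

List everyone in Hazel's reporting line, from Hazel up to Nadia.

Hazel -> Jamal -> Carmen -> Amira -> Nadia

Hazel reports to Jamal. Jamal reports to Carmen. Carmen reports to Amira. Amira reports to Nadia. Nadia is at the top.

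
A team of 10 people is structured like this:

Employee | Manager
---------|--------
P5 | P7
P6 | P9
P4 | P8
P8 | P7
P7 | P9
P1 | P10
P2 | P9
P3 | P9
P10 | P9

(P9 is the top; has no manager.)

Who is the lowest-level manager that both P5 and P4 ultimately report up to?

P7

P5's chain of managers is P7, P9. P4's chain of managers is P8, P7, P9. The first manager that appears in both chains is P7.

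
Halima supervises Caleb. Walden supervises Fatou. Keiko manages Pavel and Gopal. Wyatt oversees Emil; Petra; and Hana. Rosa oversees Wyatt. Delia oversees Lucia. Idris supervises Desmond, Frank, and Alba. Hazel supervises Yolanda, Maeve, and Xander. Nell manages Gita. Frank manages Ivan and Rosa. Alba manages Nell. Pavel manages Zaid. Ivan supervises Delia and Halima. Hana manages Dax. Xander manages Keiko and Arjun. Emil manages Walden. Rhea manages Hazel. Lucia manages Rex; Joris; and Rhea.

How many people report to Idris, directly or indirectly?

Idris directly manages Frank, Alba, Desmond. Under Frank: Ivan, Halima, Caleb, Delia, Lucia, Rex, Joris, Rhea, Hazel, Maeve, Yolanda, Xander, Arjun, Keiko, Gopal, Pavel, Zaid, Rosa, Wyatt, Hana, Dax, Petra, Emil, Walden, Fatou (25). Under Alba: Nell, Gita (2). Desmond has no reports. So Idris's organization is 3 direct reports plus everyone under them: 26 + 3 + 1 = 30.

30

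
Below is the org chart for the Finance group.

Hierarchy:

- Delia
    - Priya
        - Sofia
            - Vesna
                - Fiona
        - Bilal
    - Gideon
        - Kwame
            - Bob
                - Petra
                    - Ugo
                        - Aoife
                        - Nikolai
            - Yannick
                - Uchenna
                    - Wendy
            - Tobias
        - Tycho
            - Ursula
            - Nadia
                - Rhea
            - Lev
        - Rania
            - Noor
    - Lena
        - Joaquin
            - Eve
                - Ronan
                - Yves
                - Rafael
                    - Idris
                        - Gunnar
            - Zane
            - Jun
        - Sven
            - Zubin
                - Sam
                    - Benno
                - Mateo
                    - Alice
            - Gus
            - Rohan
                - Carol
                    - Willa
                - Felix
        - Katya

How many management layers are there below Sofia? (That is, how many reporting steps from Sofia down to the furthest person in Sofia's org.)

2

The longest chain under Sofia runs Sofia → Vesna → Fiona, which is 2 levels below Sofia.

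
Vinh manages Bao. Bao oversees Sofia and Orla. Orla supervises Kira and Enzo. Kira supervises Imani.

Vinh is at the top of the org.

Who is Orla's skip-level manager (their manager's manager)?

Orla reports to Bao, and Bao reports to Vinh. So Orla's skip-level manager is Vinh.

Vinh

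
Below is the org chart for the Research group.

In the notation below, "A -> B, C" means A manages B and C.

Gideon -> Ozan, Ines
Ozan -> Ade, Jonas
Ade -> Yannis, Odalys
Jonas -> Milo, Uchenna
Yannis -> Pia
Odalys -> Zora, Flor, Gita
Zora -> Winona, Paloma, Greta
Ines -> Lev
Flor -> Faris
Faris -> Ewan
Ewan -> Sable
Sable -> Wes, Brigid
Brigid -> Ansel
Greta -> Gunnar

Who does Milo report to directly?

Jonas

Milo reports directly to Jonas.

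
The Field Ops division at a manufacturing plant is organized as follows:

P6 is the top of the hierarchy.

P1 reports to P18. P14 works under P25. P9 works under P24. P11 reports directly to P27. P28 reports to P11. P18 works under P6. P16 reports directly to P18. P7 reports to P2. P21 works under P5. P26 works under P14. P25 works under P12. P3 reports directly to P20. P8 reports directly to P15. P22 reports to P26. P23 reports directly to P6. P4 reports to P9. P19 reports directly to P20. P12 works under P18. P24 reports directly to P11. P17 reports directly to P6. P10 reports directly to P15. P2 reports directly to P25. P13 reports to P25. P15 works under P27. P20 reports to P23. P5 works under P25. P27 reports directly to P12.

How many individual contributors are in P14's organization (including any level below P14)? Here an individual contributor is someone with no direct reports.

1

The only person in P14's organization with no one reporting to them is P22. That is 1.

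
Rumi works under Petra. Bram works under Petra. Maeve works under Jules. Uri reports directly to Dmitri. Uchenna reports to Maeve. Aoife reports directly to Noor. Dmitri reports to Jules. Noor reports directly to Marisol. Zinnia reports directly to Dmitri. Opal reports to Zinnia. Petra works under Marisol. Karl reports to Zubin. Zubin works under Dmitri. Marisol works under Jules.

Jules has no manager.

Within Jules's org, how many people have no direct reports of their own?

7

The people in Jules's organization with no one reporting to them are Uchenna, Aoife, Bram, Rumi, Opal, Karl, Uri. That is 7.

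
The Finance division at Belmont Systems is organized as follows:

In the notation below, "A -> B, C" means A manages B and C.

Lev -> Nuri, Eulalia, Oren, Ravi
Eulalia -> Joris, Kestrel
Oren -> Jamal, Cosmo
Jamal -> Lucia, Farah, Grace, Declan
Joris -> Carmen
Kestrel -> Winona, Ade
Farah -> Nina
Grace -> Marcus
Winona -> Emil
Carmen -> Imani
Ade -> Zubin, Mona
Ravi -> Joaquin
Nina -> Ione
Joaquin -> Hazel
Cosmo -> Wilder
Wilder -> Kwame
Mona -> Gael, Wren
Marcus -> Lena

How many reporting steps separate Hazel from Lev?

3

Chain from Hazel up to Lev: Hazel → Joaquin → Ravi → Lev. That is 3 steps up, so Hazel is 3 levels below Lev.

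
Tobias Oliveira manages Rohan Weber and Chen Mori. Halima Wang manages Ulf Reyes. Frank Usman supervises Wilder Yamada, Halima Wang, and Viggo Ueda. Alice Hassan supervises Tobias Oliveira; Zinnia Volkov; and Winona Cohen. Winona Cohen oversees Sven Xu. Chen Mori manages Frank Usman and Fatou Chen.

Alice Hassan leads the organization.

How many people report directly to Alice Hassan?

3

Alice Hassan directly manages Tobias Oliveira, Zinnia Volkov, Winona Cohen. That is 3 direct reports.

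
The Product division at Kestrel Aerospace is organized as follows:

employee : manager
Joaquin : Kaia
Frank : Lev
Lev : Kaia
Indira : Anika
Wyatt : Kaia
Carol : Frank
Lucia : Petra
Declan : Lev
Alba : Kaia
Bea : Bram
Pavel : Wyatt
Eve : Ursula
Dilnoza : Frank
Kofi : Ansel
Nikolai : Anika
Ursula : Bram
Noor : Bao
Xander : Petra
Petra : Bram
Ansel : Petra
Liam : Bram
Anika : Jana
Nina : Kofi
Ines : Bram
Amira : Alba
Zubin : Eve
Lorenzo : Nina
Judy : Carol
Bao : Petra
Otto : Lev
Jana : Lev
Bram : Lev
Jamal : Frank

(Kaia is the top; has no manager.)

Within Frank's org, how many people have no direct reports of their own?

3

The people in Frank's organization with no one reporting to them are Dilnoza, Jamal, Judy. That is 3.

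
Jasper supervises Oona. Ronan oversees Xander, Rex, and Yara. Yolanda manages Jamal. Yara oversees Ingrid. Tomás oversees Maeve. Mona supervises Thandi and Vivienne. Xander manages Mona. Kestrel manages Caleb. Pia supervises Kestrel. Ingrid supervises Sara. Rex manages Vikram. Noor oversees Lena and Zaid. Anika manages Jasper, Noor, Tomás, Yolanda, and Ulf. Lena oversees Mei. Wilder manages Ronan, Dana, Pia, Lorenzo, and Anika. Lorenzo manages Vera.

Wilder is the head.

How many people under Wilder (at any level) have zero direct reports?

13

The people in Wilder's organization with no one reporting to them are Dana, Caleb, Sara, Vikram, Thandi, Vivienne, Vera, Ulf, Oona, Maeve, Jamal, Zaid, Mei. That is 13.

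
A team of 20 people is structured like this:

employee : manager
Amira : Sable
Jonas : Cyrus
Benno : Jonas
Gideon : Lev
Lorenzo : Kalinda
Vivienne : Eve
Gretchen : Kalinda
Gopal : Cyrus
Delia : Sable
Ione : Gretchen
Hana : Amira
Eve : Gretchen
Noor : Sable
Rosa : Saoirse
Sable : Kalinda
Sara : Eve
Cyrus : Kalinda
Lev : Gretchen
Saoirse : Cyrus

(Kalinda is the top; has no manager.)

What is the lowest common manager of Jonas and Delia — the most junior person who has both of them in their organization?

Kalinda

Jonas's chain of managers is Cyrus, Kalinda. Delia's chain of managers is Sable, Kalinda. The first manager that appears in both chains is Kalinda.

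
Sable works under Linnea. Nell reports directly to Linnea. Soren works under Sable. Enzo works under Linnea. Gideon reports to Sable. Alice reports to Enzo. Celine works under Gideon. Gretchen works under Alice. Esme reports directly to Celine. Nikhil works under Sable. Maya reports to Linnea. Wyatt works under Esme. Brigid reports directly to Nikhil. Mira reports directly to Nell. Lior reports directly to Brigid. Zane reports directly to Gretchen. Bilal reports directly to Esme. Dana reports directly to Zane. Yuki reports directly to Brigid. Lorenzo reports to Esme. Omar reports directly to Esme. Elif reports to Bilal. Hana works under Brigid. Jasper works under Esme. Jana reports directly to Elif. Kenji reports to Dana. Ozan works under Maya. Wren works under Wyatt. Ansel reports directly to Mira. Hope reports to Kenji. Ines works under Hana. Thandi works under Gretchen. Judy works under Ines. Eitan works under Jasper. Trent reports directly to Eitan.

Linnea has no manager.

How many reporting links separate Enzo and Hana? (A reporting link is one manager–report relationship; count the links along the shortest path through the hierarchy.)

5

Enzo is 1 level below Linnea, and Hana is 4 levels below Linnea (their lowest common manager). The shortest path runs up from Enzo to Linnea and back down to Hana: 1 + 4 = 5 links.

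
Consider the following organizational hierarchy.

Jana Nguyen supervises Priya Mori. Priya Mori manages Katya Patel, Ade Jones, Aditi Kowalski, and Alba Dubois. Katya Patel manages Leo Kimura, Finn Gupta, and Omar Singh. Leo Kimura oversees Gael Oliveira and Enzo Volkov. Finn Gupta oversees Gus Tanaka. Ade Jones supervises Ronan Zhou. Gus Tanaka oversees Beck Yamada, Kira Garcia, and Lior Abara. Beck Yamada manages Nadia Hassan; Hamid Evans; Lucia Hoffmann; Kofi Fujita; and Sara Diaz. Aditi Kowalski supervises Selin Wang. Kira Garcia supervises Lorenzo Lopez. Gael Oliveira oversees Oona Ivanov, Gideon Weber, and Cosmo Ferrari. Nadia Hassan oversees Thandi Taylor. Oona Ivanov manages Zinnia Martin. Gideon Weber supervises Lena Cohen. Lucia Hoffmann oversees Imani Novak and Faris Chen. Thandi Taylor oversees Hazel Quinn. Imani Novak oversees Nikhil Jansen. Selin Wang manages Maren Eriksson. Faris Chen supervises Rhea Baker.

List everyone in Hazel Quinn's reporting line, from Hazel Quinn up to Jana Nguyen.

Hazel Quinn reports to Thandi Taylor. Thandi Taylor reports to Nadia Hassan. Nadia Hassan reports to Beck Yamada. Beck Yamada reports to Gus Tanaka. Gus Tanaka reports to Finn Gupta. Finn Gupta reports to Katya Patel. Katya Patel reports to Priya Mori. Priya Mori reports to Jana Nguyen. Jana Nguyen is at the top.

Hazel Quinn -> Thandi Taylor -> Nadia Hassan -> Beck Yamada -> Gus Tanaka -> Finn Gupta -> Katya Patel -> Priya Mori -> Jana Nguyen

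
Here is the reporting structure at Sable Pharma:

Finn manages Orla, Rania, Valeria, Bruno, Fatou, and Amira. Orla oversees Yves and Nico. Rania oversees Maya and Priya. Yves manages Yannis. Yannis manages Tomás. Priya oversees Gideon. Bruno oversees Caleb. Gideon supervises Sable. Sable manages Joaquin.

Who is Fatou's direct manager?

Finn

Fatou reports directly to Finn.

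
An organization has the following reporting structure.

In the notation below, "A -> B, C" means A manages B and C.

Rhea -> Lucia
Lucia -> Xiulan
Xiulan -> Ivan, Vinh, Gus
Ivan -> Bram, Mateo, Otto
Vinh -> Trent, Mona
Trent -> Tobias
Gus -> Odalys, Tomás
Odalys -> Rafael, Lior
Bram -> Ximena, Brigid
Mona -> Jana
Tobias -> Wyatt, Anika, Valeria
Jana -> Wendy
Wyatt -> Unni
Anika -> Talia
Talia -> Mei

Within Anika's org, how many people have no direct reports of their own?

1

The only person in Anika's organization with no one reporting to them is Mei. That is 1.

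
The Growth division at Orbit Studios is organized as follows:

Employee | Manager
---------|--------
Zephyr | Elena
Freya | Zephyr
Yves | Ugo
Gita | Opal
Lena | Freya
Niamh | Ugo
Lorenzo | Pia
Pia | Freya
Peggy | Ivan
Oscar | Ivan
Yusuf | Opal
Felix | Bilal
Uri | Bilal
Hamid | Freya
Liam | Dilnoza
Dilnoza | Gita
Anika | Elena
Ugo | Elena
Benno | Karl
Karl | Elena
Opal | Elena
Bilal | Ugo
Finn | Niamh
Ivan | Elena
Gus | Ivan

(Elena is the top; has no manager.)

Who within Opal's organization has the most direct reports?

Opal

Direct-report counts within Opal's organization: Opal has 2; Gita has 1; Dilnoza has 1. The largest is 2, held by Opal.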